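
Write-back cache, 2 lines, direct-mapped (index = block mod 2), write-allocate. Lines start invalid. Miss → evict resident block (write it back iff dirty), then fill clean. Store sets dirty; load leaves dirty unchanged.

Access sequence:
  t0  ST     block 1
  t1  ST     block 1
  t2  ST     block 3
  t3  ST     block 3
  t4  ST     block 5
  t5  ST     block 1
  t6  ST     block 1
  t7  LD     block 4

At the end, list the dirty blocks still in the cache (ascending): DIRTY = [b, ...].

DIRTY = [1]

  0 | W B1 → L1 miss [D]
  1 | W B1 → L1 hit [D]
  2 | W B3 → L1 miss wb→B1 [D]
  3 | W B3 → L1 hit [D]
  4 | W B5 → L1 miss wb→B3 [D]
  5 | W B1 → L1 miss wb→B5 [D]
  6 | W B1 → L1 hit [D]
  7 | R B4 → L0 miss [-]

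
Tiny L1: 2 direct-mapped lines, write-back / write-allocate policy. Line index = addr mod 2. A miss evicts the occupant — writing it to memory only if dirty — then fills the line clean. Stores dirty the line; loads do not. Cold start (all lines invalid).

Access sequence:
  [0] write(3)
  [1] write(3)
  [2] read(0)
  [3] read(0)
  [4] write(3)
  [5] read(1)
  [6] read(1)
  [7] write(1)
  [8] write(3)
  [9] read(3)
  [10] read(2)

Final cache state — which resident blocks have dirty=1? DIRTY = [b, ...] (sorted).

  0 | W B3 → L1 miss [D]
  1 | W B3 → L1 hit [D]
  2 | R B0 → L0 miss [-]
  3 | R B0 → L0 hit [-]
  4 | W B3 → L1 hit [D]
  5 | R B1 → L1 miss wb→B3 [-]
  6 | R B1 → L1 hit [-]
  7 | W B1 → L1 hit [D]
  8 | W B3 → L1 miss wb→B1 [D]
  9 | R B3 → L1 hit [D]
  10 | R B2 → L0 miss [-]

DIRTY = [3]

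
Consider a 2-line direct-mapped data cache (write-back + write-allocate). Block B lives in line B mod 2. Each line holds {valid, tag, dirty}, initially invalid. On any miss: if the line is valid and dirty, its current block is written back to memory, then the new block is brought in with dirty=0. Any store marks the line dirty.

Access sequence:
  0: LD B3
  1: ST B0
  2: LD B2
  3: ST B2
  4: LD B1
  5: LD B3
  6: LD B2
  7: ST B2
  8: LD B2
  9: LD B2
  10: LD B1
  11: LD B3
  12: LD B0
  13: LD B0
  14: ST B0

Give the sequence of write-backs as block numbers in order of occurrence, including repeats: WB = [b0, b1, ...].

WB = [0, 2]

0: R B3 -> L1 miss  d=-]
1: W B0 -> L0 miss  d=D]
2: R B2 -> L0 miss wb->B0  d=-]
3: W B2 -> L0 hit  d=D]
4: R B1 -> L1 miss  d=-]
5: R B3 -> L1 miss  d=-]
6: R B2 -> L0 hit  d=D]
7: W B2 -> L0 hit  d=D]
8: R B2 -> L0 hit  d=D]
9: R B2 -> L0 hit  d=D]
10: R B1 -> L1 miss  d=-]
11: R B3 -> L1 miss  d=-]
12: R B0 -> L0 miss wb->B2  d=-]
13: R B0 -> L0 hit  d=-]
14: W B0 -> L0 hit  d=D]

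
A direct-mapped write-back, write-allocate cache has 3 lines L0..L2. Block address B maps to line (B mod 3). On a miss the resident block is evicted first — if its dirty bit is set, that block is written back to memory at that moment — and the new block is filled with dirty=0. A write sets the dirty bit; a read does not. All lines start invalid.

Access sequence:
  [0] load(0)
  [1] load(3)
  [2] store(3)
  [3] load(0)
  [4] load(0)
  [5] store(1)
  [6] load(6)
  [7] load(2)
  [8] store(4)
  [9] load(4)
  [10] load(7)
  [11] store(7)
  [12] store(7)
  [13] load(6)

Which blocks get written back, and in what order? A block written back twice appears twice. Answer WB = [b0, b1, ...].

WB = [3, 1, 4]

  0 | R B0 → L0 miss [-]
  1 | R B3 → L0 miss [-]
  2 | W B3 → L0 hit [D]
  3 | R B0 → L0 miss wb→B3 [-]
  4 | R B0 → L0 hit [-]
  5 | W B1 → L1 miss [D]
  6 | R B6 → L0 miss [-]
  7 | R B2 → L2 miss [-]
  8 | W B4 → L1 miss wb→B1 [D]
  9 | R B4 → L1 hit [D]
  10 | R B7 → L1 miss wb→B4 [-]
  11 | W B7 → L1 hit [D]
  12 | W B7 → L1 hit [D]
  13 | R B6 → L0 hit [-]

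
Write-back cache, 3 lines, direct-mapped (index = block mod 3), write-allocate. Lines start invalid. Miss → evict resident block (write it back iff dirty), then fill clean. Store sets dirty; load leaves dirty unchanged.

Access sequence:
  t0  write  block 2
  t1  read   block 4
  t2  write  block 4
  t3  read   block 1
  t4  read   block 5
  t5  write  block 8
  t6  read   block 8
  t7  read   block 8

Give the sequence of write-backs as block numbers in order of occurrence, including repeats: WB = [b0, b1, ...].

  0 | W B2 → L2 miss [D]
  1 | R B4 → L1 miss [-]
  2 | W B4 → L1 hit [D]
  3 | R B1 → L1 miss wb→B4 [-]
  4 | R B5 → L2 miss wb→B2 [-]
  5 | W B8 → L2 miss [D]
  6 | R B8 → L2 hit [D]
  7 | R B8 → L2 hit [D]

WB = [4, 2]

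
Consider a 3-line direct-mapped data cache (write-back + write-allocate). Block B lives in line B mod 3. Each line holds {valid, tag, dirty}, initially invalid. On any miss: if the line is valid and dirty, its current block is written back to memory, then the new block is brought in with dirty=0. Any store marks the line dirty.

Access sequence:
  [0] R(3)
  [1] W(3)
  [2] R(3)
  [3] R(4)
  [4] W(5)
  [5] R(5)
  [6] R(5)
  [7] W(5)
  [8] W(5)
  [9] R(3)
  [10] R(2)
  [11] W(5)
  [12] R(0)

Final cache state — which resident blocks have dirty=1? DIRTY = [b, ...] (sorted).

  0 | R B3 → L0 miss [-]
  1 | W B3 → L0 hit [D]
  2 | R B3 → L0 hit [D]
  3 | R B4 → L1 miss [-]
  4 | W B5 → L2 miss [D]
  5 | R B5 → L2 hit [D]
  6 | R B5 → L2 hit [D]
  7 | W B5 → L2 hit [D]
  8 | W B5 → L2 hit [D]
  9 | R B3 → L0 hit [D]
  10 | R B2 → L2 miss wb→B5 [-]
  11 | W B5 → L2 miss [D]
  12 | R B0 → L0 miss wb→B3 [-]

DIRTY = [5]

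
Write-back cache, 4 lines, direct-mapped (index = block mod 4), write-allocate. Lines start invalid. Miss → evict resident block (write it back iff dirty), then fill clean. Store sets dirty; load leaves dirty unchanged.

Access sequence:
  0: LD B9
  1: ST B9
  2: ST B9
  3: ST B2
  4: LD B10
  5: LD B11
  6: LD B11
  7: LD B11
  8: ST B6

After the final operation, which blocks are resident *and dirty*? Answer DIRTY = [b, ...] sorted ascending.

DIRTY = [6, 9]

0: R B9 → L1 miss [-]
1: W B9 → L1 hit [D]
2: W B9 → L1 hit [D]
3: W B2 → L2 miss [D]
4: R B10 → L2 miss wb→B2 [-]
5: R B11 → L3 miss [-]
6: R B11 → L3 hit [-]
7: R B11 → L3 hit [-]
8: W B6 → L2 miss [D]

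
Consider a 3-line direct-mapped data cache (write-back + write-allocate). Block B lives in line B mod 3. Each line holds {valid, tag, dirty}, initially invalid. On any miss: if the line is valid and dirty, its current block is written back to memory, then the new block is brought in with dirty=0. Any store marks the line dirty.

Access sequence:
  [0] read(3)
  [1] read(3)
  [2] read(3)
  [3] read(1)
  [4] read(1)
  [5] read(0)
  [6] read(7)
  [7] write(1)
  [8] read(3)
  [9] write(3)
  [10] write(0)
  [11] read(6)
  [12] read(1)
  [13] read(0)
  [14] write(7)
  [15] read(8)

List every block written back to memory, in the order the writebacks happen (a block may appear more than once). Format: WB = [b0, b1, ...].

WB = [3, 0, 1]

0: R B3 → L0 miss [-]
1: R B3 → L0 hit [-]
2: R B3 → L0 hit [-]
3: R B1 → L1 miss [-]
4: R B1 → L1 hit [-]
5: R B0 → L0 miss [-]
6: R B7 → L1 miss [-]
7: W B1 → L1 miss [D]
8: R B3 → L0 miss [-]
9: W B3 → L0 hit [D]
10: W B0 → L0 miss wb→B3 [D]
11: R B6 → L0 miss wb→B0 [-]
12: R B1 → L1 hit [D]
13: R B0 → L0 miss [-]
14: W B7 → L1 miss wb→B1 [D]
15: R B8 → L2 miss [-]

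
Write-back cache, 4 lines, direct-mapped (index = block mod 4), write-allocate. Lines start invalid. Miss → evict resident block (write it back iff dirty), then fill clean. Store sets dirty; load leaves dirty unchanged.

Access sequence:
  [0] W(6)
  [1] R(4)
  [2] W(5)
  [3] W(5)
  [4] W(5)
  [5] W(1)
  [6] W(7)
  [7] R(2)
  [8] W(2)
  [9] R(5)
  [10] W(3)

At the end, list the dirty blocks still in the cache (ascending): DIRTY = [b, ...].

DIRTY = [2, 3]

0: W B6 → L2 miss [D]
1: R B4 → L0 miss [-]
2: W B5 → L1 miss [D]
3: W B5 → L1 hit [D]
4: W B5 → L1 hit [D]
5: W B1 → L1 miss wb→B5 [D]
6: W B7 → L3 miss [D]
7: R B2 → L2 miss wb→B6 [-]
8: W B2 → L2 hit [D]
9: R B5 → L1 miss wb→B1 [-]
10: W B3 → L3 miss wb→B7 [D]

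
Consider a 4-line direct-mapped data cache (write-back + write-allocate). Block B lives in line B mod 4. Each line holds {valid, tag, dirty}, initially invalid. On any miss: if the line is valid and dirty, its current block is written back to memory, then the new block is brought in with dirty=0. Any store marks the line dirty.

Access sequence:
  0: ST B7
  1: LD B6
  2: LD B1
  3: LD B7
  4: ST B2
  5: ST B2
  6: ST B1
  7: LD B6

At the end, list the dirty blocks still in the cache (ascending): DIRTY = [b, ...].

DIRTY = [1, 7]

  0 | W B7 → L3 miss [D]
  1 | R B6 → L2 miss [-]
  2 | R B1 → L1 miss [-]
  3 | R B7 → L3 hit [D]
  4 | W B2 → L2 miss [D]
  5 | W B2 → L2 hit [D]
  6 | W B1 → L1 hit [D]
  7 | R B6 → L2 miss wb→B2 [-]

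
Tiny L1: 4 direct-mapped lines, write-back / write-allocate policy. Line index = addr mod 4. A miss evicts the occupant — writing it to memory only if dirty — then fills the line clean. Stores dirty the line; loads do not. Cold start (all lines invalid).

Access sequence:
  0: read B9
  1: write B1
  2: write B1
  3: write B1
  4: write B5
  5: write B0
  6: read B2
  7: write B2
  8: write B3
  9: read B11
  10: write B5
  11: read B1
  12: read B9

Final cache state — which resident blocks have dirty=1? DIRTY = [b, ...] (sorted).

DIRTY = [0, 2]

0: R B9 -> L1 miss  d=-]
1: W B1 -> L1 miss  d=D]
2: W B1 -> L1 hit  d=D]
3: W B1 -> L1 hit  d=D]
4: W B5 -> L1 miss wb->B1  d=D]
5: W B0 -> L0 miss  d=D]
6: R B2 -> L2 miss  d=-]
7: W B2 -> L2 hit  d=D]
8: W B3 -> L3 miss  d=D]
9: R B11 -> L3 miss wb->B3  d=-]
10: W B5 -> L1 hit  d=D]
11: R B1 -> L1 miss wb->B5  d=-]
12: R B9 -> L1 miss  d=-]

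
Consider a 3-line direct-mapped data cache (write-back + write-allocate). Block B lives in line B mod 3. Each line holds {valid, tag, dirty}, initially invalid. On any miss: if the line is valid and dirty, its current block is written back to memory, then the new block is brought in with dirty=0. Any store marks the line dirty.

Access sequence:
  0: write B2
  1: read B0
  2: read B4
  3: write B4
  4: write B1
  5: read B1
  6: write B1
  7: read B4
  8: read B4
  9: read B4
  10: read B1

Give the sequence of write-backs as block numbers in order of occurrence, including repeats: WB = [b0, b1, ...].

0: W B2 -> L2 miss  d=D]
1: R B0 -> L0 miss  d=-]
2: R B4 -> L1 miss  d=-]
3: W B4 -> L1 hit  d=D]
4: W B1 -> L1 miss wb->B4  d=D]
5: R B1 -> L1 hit  d=D]
6: W B1 -> L1 hit  d=D]
7: R B4 -> L1 miss wb->B1  d=-]
8: R B4 -> L1 hit  d=-]
9: R B4 -> L1 hit  d=-]
10: R B1 -> L1 miss  d=-]

WB = [4, 1]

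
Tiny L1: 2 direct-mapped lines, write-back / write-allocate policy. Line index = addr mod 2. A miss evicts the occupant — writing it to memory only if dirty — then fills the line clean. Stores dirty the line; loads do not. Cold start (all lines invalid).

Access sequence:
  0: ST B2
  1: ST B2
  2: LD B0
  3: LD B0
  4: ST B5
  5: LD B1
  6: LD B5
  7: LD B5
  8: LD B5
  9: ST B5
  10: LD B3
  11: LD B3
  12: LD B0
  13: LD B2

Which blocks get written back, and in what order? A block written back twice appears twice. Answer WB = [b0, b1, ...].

WB = [2, 5, 5]

0: W B2 → L0 miss [D]
1: W B2 → L0 hit [D]
2: R B0 → L0 miss wb→B2 [-]
3: R B0 → L0 hit [-]
4: W B5 → L1 miss [D]
5: R B1 → L1 miss wb→B5 [-]
6: R B5 → L1 miss [-]
7: R B5 → L1 hit [-]
8: R B5 → L1 hit [-]
9: W B5 → L1 hit [D]
10: R B3 → L1 miss wb→B5 [-]
11: R B3 → L1 hit [-]
12: R B0 → L0 hit [-]
13: R B2 → L0 miss [-]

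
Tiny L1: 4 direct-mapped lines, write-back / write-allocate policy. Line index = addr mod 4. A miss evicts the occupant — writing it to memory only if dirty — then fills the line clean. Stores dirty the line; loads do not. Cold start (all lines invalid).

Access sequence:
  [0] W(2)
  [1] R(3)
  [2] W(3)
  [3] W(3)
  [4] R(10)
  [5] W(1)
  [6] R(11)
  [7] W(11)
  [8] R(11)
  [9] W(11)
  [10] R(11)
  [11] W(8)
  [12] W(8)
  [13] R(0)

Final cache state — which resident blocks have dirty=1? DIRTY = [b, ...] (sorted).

DIRTY = [1, 11]

  0 | W B2 → L2 miss [D]
  1 | R B3 → L3 miss [-]
  2 | W B3 → L3 hit [D]
  3 | W B3 → L3 hit [D]
  4 | R B10 → L2 miss wb→B2 [-]
  5 | W B1 → L1 miss [D]
  6 | R B11 → L3 miss wb→B3 [-]
  7 | W B11 → L3 hit [D]
  8 | R B11 → L3 hit [D]
  9 | W B11 → L3 hit [D]
  10 | R B11 → L3 hit [D]
  11 | W B8 → L0 miss [D]
  12 | W B8 → L0 hit [D]
  13 | R B0 → L0 miss wb→B8 [-]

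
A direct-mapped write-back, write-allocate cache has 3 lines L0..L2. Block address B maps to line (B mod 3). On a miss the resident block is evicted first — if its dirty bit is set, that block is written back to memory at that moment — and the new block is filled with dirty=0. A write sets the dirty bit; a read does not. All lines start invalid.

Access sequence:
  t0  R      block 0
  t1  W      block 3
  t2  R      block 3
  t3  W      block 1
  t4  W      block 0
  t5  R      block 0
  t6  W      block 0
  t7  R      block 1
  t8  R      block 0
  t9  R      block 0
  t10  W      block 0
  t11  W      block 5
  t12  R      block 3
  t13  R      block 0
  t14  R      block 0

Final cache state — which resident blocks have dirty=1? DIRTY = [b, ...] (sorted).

0: R B0 -> L0 miss  d=-]
1: W B3 -> L0 miss  d=D]
2: R B3 -> L0 hit  d=D]
3: W B1 -> L1 miss  d=D]
4: W B0 -> L0 miss wb->B3  d=D]
5: R B0 -> L0 hit  d=D]
6: W B0 -> L0 hit  d=D]
7: R B1 -> L1 hit  d=D]
8: R B0 -> L0 hit  d=D]
9: R B0 -> L0 hit  d=D]
10: W B0 -> L0 hit  d=D]
11: W B5 -> L2 miss  d=D]
12: R B3 -> L0 miss wb->B0  d=-]
13: R B0 -> L0 miss  d=-]
14: R B0 -> L0 hit  d=-]

DIRTY = [1, 5]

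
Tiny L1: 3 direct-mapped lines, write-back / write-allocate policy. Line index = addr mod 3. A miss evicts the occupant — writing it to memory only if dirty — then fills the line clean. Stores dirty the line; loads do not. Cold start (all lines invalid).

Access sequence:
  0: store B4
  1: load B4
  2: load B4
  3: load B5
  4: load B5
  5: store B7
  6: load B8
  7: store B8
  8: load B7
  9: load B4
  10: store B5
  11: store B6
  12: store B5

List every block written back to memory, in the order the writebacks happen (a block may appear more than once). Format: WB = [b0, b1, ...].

WB = [4, 7, 8]

0: W B4 -> L1 miss  d=D]
1: R B4 -> L1 hit  d=D]
2: R B4 -> L1 hit  d=D]
3: R B5 -> L2 miss  d=-]
4: R B5 -> L2 hit  d=-]
5: W B7 -> L1 miss wb->B4  d=D]
6: R B8 -> L2 miss  d=-]
7: W B8 -> L2 hit  d=D]
8: R B7 -> L1 hit  d=D]
9: R B4 -> L1 miss wb->B7  d=-]
10: W B5 -> L2 miss wb->B8  d=D]
11: W B6 -> L0 miss  d=D]
12: W B5 -> L2 hit  d=D]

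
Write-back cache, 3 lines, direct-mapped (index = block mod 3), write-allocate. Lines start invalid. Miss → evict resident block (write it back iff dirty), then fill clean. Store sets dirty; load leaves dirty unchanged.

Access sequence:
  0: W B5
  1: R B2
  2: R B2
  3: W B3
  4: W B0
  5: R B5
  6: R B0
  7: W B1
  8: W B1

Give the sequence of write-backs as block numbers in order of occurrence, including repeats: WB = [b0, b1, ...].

WB = [5, 3]

  0 | W B5 → L2 miss [D]
  1 | R B2 → L2 miss wb→B5 [-]
  2 | R B2 → L2 hit [-]
  3 | W B3 → L0 miss [D]
  4 | W B0 → L0 miss wb→B3 [D]
  5 | R B5 → L2 miss [-]
  6 | R B0 → L0 hit [D]
  7 | W B1 → L1 miss [D]
  8 | W B1 → L1 hit [D]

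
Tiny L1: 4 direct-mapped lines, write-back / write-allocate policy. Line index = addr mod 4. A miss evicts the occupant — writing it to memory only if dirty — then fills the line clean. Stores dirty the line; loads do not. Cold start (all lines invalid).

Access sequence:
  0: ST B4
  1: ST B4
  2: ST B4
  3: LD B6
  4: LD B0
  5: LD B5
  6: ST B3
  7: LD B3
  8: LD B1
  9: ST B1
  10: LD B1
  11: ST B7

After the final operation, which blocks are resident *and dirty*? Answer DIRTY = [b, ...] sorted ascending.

DIRTY = [1, 7]

0: W B4 -> L0 miss  d=D]
1: W B4 -> L0 hit  d=D]
2: W B4 -> L0 hit  d=D]
3: R B6 -> L2 miss  d=-]
4: R B0 -> L0 miss wb->B4  d=-]
5: R B5 -> L1 miss  d=-]
6: W B3 -> L3 miss  d=D]
7: R B3 -> L3 hit  d=D]
8: R B1 -> L1 miss  d=-]
9: W B1 -> L1 hit  d=D]
10: R B1 -> L1 hit  d=D]
11: W B7 -> L3 miss wb->B3  d=D]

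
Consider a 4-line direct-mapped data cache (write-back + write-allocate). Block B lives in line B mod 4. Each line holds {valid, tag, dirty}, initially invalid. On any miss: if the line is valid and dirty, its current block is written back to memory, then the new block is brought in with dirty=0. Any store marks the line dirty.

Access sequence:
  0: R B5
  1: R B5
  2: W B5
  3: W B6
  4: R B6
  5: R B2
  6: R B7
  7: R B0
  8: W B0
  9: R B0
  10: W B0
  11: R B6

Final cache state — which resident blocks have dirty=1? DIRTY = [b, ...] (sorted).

DIRTY = [0, 5]

0: R B5 → L1 miss [-]
1: R B5 → L1 hit [-]
2: W B5 → L1 hit [D]
3: W B6 → L2 miss [D]
4: R B6 → L2 hit [D]
5: R B2 → L2 miss wb→B6 [-]
6: R B7 → L3 miss [-]
7: R B0 → L0 miss [-]
8: W B0 → L0 hit [D]
9: R B0 → L0 hit [D]
10: W B0 → L0 hit [D]
11: R B6 → L2 miss [-]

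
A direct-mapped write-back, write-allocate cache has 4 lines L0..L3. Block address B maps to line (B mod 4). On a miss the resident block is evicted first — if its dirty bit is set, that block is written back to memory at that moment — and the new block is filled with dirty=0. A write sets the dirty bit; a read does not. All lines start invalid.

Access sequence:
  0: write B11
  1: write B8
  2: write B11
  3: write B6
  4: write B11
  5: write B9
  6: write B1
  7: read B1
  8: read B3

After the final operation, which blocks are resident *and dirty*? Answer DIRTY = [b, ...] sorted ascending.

DIRTY = [1, 6, 8]

0: W B11 → L3 miss [D]
1: W B8 → L0 miss [D]
2: W B11 → L3 hit [D]
3: W B6 → L2 miss [D]
4: W B11 → L3 hit [D]
5: W B9 → L1 miss [D]
6: W B1 → L1 miss wb→B9 [D]
7: R B1 → L1 hit [D]
8: R B3 → L3 miss wb→B11 [-]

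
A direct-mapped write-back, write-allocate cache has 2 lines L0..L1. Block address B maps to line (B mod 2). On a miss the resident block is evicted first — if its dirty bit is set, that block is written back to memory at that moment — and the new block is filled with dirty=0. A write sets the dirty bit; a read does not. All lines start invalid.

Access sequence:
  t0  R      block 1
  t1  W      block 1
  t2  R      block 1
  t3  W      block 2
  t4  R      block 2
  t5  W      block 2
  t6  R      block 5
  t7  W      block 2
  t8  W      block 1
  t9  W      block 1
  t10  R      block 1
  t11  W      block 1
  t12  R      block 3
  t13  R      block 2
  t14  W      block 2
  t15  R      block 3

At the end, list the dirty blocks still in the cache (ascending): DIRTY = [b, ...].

0: R B1 -> L1 miss  d=-]
1: W B1 -> L1 hit  d=D]
2: R B1 -> L1 hit  d=D]
3: W B2 -> L0 miss  d=D]
4: R B2 -> L0 hit  d=D]
5: W B2 -> L0 hit  d=D]
6: R B5 -> L1 miss wb->B1  d=-]
7: W B2 -> L0 hit  d=D]
8: W B1 -> L1 miss  d=D]
9: W B1 -> L1 hit  d=D]
10: R B1 -> L1 hit  d=D]
11: W B1 -> L1 hit  d=D]
12: R B3 -> L1 miss wb->B1  d=-]
13: R B2 -> L0 hit  d=D]
14: W B2 -> L0 hit  d=D]
15: R B3 -> L1 hit  d=-]

DIRTY = [2]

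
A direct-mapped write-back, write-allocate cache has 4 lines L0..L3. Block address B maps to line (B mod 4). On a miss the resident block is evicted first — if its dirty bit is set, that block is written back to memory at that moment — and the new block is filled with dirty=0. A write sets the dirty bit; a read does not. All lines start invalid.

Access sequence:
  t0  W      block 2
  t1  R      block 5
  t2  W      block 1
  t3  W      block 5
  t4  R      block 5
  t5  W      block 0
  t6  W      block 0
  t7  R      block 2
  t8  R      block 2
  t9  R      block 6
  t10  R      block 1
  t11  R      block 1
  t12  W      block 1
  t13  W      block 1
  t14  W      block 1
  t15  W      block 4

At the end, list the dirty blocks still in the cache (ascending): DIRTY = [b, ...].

0: W B2 -> L2 miss  d=D]
1: R B5 -> L1 miss  d=-]
2: W B1 -> L1 miss  d=D]
3: W B5 -> L1 miss wb->B1  d=D]
4: R B5 -> L1 hit  d=D]
5: W B0 -> L0 miss  d=D]
6: W B0 -> L0 hit  d=D]
7: R B2 -> L2 hit  d=D]
8: R B2 -> L2 hit  d=D]
9: R B6 -> L2 miss wb->B2  d=-]
10: R B1 -> L1 miss wb->B5  d=-]
11: R B1 -> L1 hit  d=-]
12: W B1 -> L1 hit  d=D]
13: W B1 -> L1 hit  d=D]
14: W B1 -> L1 hit  d=D]
15: W B4 -> L0 miss wb->B0  d=D]

DIRTY = [1, 4]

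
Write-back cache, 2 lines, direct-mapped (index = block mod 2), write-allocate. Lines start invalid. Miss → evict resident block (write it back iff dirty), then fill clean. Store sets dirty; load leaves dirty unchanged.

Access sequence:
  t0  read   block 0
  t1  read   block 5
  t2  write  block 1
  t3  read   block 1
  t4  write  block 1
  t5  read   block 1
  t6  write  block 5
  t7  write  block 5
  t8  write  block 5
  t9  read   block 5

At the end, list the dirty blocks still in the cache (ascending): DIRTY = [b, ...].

DIRTY = [5]

0: R B0 → L0 miss [-]
1: R B5 → L1 miss [-]
2: W B1 → L1 miss [D]
3: R B1 → L1 hit [D]
4: W B1 → L1 hit [D]
5: R B1 → L1 hit [D]
6: W B5 → L1 miss wb→B1 [D]
7: W B5 → L1 hit [D]
8: W B5 → L1 hit [D]
9: R B5 → L1 hit [D]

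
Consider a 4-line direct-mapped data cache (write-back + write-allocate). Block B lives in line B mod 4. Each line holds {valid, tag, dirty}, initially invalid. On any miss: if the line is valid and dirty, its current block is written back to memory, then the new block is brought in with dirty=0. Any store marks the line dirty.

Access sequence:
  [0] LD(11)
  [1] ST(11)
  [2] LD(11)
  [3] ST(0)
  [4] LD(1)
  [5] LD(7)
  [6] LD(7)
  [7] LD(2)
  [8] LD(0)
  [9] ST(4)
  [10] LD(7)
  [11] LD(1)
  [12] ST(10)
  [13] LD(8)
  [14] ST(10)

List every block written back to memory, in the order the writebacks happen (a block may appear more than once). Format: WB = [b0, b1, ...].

WB = [11, 0, 4]

0: R B11 -> L3 miss  d=-]
1: W B11 -> L3 hit  d=D]
2: R B11 -> L3 hit  d=D]
3: W B0 -> L0 miss  d=D]
4: R B1 -> L1 miss  d=-]
5: R B7 -> L3 miss wb->B11  d=-]
6: R B7 -> L3 hit  d=-]
7: R B2 -> L2 miss  d=-]
8: R B0 -> L0 hit  d=D]
9: W B4 -> L0 miss wb->B0  d=D]
10: R B7 -> L3 hit  d=-]
11: R B1 -> L1 hit  d=-]
12: W B10 -> L2 miss  d=D]
13: R B8 -> L0 miss wb->B4  d=-]
14: W B10 -> L2 hit  d=D]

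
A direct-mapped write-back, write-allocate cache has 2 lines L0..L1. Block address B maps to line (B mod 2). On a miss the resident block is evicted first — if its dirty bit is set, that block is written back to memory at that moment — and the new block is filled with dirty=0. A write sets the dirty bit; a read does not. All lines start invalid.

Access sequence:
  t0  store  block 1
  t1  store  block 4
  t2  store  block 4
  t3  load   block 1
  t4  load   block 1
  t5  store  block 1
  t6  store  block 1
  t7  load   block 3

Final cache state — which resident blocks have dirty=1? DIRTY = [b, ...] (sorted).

DIRTY = [4]

0: W B1 -> L1 miss  d=D]
1: W B4 -> L0 miss  d=D]
2: W B4 -> L0 hit  d=D]
3: R B1 -> L1 hit  d=D]
4: R B1 -> L1 hit  d=D]
5: W B1 -> L1 hit  d=D]
6: W B1 -> L1 hit  d=D]
7: R B3 -> L1 miss wb->B1  d=-]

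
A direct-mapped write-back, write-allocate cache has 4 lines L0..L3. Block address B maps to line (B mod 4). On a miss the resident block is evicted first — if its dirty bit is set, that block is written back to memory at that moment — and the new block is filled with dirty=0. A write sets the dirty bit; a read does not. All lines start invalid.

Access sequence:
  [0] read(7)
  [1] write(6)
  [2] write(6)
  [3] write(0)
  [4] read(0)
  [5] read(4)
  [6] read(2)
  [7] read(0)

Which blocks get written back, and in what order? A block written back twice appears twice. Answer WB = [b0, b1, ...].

0: R B7 → L3 miss [-]
1: W B6 → L2 miss [D]
2: W B6 → L2 hit [D]
3: W B0 → L0 miss [D]
4: R B0 → L0 hit [D]
5: R B4 → L0 miss wb→B0 [-]
6: R B2 → L2 miss wb→B6 [-]
7: R B0 → L0 miss [-]

WB = [0, 6]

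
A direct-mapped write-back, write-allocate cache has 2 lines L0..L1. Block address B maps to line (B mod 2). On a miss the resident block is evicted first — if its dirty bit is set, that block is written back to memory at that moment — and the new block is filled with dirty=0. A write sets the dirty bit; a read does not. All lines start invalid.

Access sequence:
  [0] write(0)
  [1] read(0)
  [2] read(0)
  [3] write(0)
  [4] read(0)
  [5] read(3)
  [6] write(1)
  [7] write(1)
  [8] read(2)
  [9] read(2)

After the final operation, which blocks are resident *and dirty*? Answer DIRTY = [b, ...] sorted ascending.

DIRTY = [1]

0: W B0 -> L0 miss  d=D]
1: R B0 -> L0 hit  d=D]
2: R B0 -> L0 hit  d=D]
3: W B0 -> L0 hit  d=D]
4: R B0 -> L0 hit  d=D]
5: R B3 -> L1 miss  d=-]
6: W B1 -> L1 miss  d=D]
7: W B1 -> L1 hit  d=D]
8: R B2 -> L0 miss wb->B0  d=-]
9: R B2 -> L0 hit  d=-]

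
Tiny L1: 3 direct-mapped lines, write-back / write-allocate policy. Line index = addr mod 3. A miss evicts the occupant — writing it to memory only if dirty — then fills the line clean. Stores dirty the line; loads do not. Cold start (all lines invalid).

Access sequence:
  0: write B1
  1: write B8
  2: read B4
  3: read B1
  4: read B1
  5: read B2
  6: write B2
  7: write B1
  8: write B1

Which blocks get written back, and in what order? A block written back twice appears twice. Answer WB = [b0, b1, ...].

WB = [1, 8]

  0 | W B1 → L1 miss [D]
  1 | W B8 → L2 miss [D]
  2 | R B4 → L1 miss wb→B1 [-]
  3 | R B1 → L1 miss [-]
  4 | R B1 → L1 hit [-]
  5 | R B2 → L2 miss wb→B8 [-]
  6 | W B2 → L2 hit [D]
  7 | W B1 → L1 hit [D]
  8 | W B1 → L1 hit [D]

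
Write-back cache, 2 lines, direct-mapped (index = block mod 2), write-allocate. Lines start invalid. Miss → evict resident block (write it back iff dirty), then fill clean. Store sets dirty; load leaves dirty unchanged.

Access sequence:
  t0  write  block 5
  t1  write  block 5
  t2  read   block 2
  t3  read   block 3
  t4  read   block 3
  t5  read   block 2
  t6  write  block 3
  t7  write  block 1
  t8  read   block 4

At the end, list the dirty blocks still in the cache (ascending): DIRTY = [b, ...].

0: W B5 → L1 miss [D]
1: W B5 → L1 hit [D]
2: R B2 → L0 miss [-]
3: R B3 → L1 miss wb→B5 [-]
4: R B3 → L1 hit [-]
5: R B2 → L0 hit [-]
6: W B3 → L1 hit [D]
7: W B1 → L1 miss wb→B3 [D]
8: R B4 → L0 miss [-]

DIRTY = [1]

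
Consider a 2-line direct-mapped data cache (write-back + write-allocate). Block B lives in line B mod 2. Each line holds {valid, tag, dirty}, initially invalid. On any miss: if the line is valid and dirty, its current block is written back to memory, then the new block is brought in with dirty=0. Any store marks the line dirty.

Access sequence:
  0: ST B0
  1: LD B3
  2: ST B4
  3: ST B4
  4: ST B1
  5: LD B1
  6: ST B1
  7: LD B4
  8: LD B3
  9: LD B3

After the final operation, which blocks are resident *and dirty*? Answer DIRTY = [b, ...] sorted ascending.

  0 | W B0 → L0 miss [D]
  1 | R B3 → L1 miss [-]
  2 | W B4 → L0 miss wb→B0 [D]
  3 | W B4 → L0 hit [D]
  4 | W B1 → L1 miss [D]
  5 | R B1 → L1 hit [D]
  6 | W B1 → L1 hit [D]
  7 | R B4 → L0 hit [D]
  8 | R B3 → L1 miss wb→B1 [-]
  9 | R B3 → L1 hit [-]

DIRTY = [4]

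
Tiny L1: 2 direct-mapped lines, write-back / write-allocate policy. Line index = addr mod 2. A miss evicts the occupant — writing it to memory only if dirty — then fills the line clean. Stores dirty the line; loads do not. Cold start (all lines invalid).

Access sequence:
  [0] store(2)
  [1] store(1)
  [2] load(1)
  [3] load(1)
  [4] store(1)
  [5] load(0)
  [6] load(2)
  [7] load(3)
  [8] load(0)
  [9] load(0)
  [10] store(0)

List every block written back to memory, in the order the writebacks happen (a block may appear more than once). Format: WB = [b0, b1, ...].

WB = [2, 1]

0: W B2 -> L0 miss  d=D]
1: W B1 -> L1 miss  d=D]
2: R B1 -> L1 hit  d=D]
3: R B1 -> L1 hit  d=D]
4: W B1 -> L1 hit  d=D]
5: R B0 -> L0 miss wb->B2  d=-]
6: R B2 -> L0 miss  d=-]
7: R B3 -> L1 miss wb->B1  d=-]
8: R B0 -> L0 miss  d=-]
9: R B0 -> L0 hit  d=-]
10: W B0 -> L0 hit  d=D]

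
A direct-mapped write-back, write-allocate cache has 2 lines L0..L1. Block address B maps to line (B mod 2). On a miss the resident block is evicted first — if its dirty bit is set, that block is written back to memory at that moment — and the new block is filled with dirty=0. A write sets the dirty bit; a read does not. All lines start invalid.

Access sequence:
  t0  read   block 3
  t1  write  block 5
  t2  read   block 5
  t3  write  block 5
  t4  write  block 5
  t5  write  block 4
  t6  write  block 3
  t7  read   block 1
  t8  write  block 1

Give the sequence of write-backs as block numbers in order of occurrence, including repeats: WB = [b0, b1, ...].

0: R B3 → L1 miss [-]
1: W B5 → L1 miss [D]
2: R B5 → L1 hit [D]
3: W B5 → L1 hit [D]
4: W B5 → L1 hit [D]
5: W B4 → L0 miss [D]
6: W B3 → L1 miss wb→B5 [D]
7: R B1 → L1 miss wb→B3 [-]
8: W B1 → L1 hit [D]

WB = [5, 3]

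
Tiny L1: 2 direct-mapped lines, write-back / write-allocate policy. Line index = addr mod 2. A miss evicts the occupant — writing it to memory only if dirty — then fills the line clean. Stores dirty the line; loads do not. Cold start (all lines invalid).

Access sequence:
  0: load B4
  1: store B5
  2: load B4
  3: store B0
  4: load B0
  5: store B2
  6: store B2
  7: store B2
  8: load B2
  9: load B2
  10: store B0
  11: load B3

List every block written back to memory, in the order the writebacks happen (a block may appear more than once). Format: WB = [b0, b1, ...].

0: R B4 → L0 miss [-]
1: W B5 → L1 miss [D]
2: R B4 → L0 hit [-]
3: W B0 → L0 miss [D]
4: R B0 → L0 hit [D]
5: W B2 → L0 miss wb→B0 [D]
6: W B2 → L0 hit [D]
7: W B2 → L0 hit [D]
8: R B2 → L0 hit [D]
9: R B2 → L0 hit [D]
10: W B0 → L0 miss wb→B2 [D]
11: R B3 → L1 miss wb→B5 [-]

WB = [0, 2, 5]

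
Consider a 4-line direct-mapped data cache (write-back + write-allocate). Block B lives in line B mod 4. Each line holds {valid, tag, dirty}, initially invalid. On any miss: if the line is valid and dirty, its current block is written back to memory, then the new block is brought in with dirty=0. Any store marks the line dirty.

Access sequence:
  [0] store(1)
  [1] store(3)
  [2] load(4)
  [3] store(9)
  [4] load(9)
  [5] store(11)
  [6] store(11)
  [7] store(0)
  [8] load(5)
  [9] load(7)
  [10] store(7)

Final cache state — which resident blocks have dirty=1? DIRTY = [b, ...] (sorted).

  0 | W B1 → L1 miss [D]
  1 | W B3 → L3 miss [D]
  2 | R B4 → L0 miss [-]
  3 | W B9 → L1 miss wb→B1 [D]
  4 | R B9 → L1 hit [D]
  5 | W B11 → L3 miss wb→B3 [D]
  6 | W B11 → L3 hit [D]
  7 | W B0 → L0 miss [D]
  8 | R B5 → L1 miss wb→B9 [-]
  9 | R B7 → L3 miss wb→B11 [-]
  10 | W B7 → L3 hit [D]

DIRTY = [0, 7]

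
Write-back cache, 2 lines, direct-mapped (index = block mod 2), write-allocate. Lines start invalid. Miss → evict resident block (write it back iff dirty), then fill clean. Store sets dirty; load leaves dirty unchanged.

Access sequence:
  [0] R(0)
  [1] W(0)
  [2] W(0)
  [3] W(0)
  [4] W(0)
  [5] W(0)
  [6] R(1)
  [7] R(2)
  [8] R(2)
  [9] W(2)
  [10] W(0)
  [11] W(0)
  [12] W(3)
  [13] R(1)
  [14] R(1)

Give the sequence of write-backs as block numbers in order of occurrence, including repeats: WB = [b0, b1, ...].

WB = [0, 2, 3]

  0 | R B0 → L0 miss [-]
  1 | W B0 → L0 hit [D]
  2 | W B0 → L0 hit [D]
  3 | W B0 → L0 hit [D]
  4 | W B0 → L0 hit [D]
  5 | W B0 → L0 hit [D]
  6 | R B1 → L1 miss [-]
  7 | R B2 → L0 miss wb→B0 [-]
  8 | R B2 → L0 hit [-]
  9 | W B2 → L0 hit [D]
  10 | W B0 → L0 miss wb→B2 [D]
  11 | W B0 → L0 hit [D]
  12 | W B3 → L1 miss [D]
  13 | R B1 → L1 miss wb→B3 [-]
  14 | R B1 → L1 hit [-]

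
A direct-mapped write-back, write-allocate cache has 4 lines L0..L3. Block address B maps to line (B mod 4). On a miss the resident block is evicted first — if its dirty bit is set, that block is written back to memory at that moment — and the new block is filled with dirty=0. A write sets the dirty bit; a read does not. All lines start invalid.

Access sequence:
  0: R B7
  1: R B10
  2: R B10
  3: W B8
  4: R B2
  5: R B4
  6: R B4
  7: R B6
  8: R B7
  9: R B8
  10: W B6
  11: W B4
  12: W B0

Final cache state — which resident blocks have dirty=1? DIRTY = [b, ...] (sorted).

0: R B7 → L3 miss [-]
1: R B10 → L2 miss [-]
2: R B10 → L2 hit [-]
3: W B8 → L0 miss [D]
4: R B2 → L2 miss [-]
5: R B4 → L0 miss wb→B8 [-]
6: R B4 → L0 hit [-]
7: R B6 → L2 miss [-]
8: R B7 → L3 hit [-]
9: R B8 → L0 miss [-]
10: W B6 → L2 hit [D]
11: W B4 → L0 miss [D]
12: W B0 → L0 miss wb→B4 [D]

DIRTY = [0, 6]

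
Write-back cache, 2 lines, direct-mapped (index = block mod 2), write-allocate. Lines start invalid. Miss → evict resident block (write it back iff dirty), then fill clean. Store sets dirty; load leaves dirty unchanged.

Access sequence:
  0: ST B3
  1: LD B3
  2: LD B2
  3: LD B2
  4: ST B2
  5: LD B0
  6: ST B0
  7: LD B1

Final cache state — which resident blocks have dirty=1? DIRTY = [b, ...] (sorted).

0: W B3 -> L1 miss  d=D]
1: R B3 -> L1 hit  d=D]
2: R B2 -> L0 miss  d=-]
3: R B2 -> L0 hit  d=-]
4: W B2 -> L0 hit  d=D]
5: R B0 -> L0 miss wb->B2  d=-]
6: W B0 -> L0 hit  d=D]
7: R B1 -> L1 miss wb->B3  d=-]

DIRTY = [0]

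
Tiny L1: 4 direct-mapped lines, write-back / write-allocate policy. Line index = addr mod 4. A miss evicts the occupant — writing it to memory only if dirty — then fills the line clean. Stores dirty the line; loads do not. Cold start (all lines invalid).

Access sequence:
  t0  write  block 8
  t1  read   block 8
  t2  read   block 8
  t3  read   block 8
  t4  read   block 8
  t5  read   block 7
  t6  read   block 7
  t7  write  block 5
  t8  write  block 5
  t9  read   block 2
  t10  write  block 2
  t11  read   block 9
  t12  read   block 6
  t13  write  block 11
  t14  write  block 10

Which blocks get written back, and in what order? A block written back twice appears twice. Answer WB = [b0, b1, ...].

  0 | W B8 → L0 miss [D]
  1 | R B8 → L0 hit [D]
  2 | R B8 → L0 hit [D]
  3 | R B8 → L0 hit [D]
  4 | R B8 → L0 hit [D]
  5 | R B7 → L3 miss [-]
  6 | R B7 → L3 hit [-]
  7 | W B5 → L1 miss [D]
  8 | W B5 → L1 hit [D]
  9 | R B2 → L2 miss [-]
  10 | W B2 → L2 hit [D]
  11 | R B9 → L1 miss wb→B5 [-]
  12 | R B6 → L2 miss wb→B2 [-]
  13 | W B11 → L3 miss [D]
  14 | W B10 → L2 miss [D]

WB = [5, 2]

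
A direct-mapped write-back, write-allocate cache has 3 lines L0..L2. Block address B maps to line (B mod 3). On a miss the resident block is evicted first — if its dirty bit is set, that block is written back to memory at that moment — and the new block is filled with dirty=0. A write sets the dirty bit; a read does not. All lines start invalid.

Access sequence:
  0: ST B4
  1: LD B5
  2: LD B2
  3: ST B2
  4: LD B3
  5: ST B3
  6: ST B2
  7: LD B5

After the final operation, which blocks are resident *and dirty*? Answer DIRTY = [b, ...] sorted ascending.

DIRTY = [3, 4]

0: W B4 → L1 miss [D]
1: R B5 → L2 miss [-]
2: R B2 → L2 miss [-]
3: W B2 → L2 hit [D]
4: R B3 → L0 miss [-]
5: W B3 → L0 hit [D]
6: W B2 → L2 hit [D]
7: R B5 → L2 miss wb→B2 [-]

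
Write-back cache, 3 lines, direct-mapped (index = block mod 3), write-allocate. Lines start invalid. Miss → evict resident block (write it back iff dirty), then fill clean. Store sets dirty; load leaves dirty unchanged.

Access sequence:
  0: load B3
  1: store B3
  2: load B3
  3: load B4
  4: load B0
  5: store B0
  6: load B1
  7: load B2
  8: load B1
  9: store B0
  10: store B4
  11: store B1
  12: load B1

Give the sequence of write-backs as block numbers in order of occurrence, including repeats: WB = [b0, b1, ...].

WB = [3, 4]

0: R B3 → L0 miss [-]
1: W B3 → L0 hit [D]
2: R B3 → L0 hit [D]
3: R B4 → L1 miss [-]
4: R B0 → L0 miss wb→B3 [-]
5: W B0 → L0 hit [D]
6: R B1 → L1 miss [-]
7: R B2 → L2 miss [-]
8: R B1 → L1 hit [-]
9: W B0 → L0 hit [D]
10: W B4 → L1 miss [D]
11: W B1 → L1 miss wb→B4 [D]
12: R B1 → L1 hit [D]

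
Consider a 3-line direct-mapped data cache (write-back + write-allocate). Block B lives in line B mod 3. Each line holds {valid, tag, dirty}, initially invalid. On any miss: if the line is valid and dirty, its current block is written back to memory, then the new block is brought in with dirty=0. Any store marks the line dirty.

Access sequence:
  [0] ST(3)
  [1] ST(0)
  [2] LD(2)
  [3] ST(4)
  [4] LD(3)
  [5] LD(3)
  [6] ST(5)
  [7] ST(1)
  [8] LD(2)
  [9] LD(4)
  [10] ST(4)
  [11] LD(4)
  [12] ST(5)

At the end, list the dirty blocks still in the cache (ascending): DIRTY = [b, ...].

  0 | W B3 → L0 miss [D]
  1 | W B0 → L0 miss wb→B3 [D]
  2 | R B2 → L2 miss [-]
  3 | W B4 → L1 miss [D]
  4 | R B3 → L0 miss wb→B0 [-]
  5 | R B3 → L0 hit [-]
  6 | W B5 → L2 miss [D]
  7 | W B1 → L1 miss wb→B4 [D]
  8 | R B2 → L2 miss wb→B5 [-]
  9 | R B4 → L1 miss wb→B1 [-]
  10 | W B4 → L1 hit [D]
  11 | R B4 → L1 hit [D]
  12 | W B5 → L2 miss [D]

DIRTY = [4, 5]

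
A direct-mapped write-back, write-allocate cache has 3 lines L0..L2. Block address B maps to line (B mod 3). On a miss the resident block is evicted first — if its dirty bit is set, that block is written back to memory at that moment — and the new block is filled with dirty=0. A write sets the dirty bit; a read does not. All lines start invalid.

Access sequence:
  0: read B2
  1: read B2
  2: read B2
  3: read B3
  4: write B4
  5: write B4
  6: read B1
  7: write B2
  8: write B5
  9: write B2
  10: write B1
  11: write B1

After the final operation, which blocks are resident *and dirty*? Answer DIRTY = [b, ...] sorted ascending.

DIRTY = [1, 2]

0: R B2 → L2 miss [-]
1: R B2 → L2 hit [-]
2: R B2 → L2 hit [-]
3: R B3 → L0 miss [-]
4: W B4 → L1 miss [D]
5: W B4 → L1 hit [D]
6: R B1 → L1 miss wb→B4 [-]
7: W B2 → L2 hit [D]
8: W B5 → L2 miss wb→B2 [D]
9: W B2 → L2 miss wb→B5 [D]
10: W B1 → L1 hit [D]
11: W B1 → L1 hit [D]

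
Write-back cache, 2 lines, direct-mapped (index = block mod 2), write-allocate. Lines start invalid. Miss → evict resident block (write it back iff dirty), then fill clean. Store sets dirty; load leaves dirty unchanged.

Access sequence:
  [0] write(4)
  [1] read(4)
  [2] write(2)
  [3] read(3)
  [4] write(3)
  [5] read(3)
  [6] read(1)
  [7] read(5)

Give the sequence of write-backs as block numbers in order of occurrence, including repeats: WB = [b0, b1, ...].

WB = [4, 3]

0: W B4 -> L0 miss  d=D]
1: R B4 -> L0 hit  d=D]
2: W B2 -> L0 miss wb->B4  d=D]
3: R B3 -> L1 miss  d=-]
4: W B3 -> L1 hit  d=D]
5: R B3 -> L1 hit  d=D]
6: R B1 -> L1 miss wb->B3  d=-]
7: R B5 -> L1 miss  d=-]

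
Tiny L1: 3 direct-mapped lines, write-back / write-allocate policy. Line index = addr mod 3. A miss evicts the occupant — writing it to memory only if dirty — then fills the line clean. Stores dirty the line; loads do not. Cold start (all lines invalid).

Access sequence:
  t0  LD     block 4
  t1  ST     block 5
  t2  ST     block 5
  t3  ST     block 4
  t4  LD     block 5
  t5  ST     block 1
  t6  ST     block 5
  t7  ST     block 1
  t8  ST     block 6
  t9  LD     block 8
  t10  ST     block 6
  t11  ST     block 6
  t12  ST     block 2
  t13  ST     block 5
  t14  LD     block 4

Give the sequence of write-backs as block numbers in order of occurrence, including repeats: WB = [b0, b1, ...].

0: R B4 → L1 miss [-]
1: W B5 → L2 miss [D]
2: W B5 → L2 hit [D]
3: W B4 → L1 hit [D]
4: R B5 → L2 hit [D]
5: W B1 → L1 miss wb→B4 [D]
6: W B5 → L2 hit [D]
7: W B1 → L1 hit [D]
8: W B6 → L0 miss [D]
9: R B8 → L2 miss wb→B5 [-]
10: W B6 → L0 hit [D]
11: W B6 → L0 hit [D]
12: W B2 → L2 miss [D]
13: W B5 → L2 miss wb→B2 [D]
14: R B4 → L1 miss wb→B1 [-]

WB = [4, 5, 2, 1]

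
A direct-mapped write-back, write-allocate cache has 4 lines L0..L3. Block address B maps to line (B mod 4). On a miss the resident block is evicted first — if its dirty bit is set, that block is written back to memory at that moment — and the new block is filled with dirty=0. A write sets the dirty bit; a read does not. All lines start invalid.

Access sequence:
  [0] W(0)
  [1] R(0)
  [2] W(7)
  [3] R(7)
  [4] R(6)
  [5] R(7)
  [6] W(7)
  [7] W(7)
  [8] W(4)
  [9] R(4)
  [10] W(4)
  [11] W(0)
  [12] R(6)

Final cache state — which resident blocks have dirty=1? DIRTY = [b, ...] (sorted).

DIRTY = [0, 7]

0: W B0 -> L0 miss  d=D]
1: R B0 -> L0 hit  d=D]
2: W B7 -> L3 miss  d=D]
3: R B7 -> L3 hit  d=D]
4: R B6 -> L2 miss  d=-]
5: R B7 -> L3 hit  d=D]
6: W B7 -> L3 hit  d=D]
7: W B7 -> L3 hit  d=D]
8: W B4 -> L0 miss wb->B0  d=D]
9: R B4 -> L0 hit  d=D]
10: W B4 -> L0 hit  d=D]
11: W B0 -> L0 miss wb->B4  d=D]
12: R B6 -> L2 hit  d=-]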